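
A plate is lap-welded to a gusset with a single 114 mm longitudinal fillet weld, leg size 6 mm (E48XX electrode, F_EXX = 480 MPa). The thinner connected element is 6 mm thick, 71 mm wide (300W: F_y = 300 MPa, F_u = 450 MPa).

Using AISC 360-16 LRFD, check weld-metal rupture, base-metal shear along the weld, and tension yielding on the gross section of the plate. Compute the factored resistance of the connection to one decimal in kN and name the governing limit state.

Weld metal: throat = 0.707×6 = 4.242 mm, L = 114 mm. φR_n = 0.75 × 0.6 × 480 × 4.242 × 114 = 104.5 kN.
Base metal shear (6 mm plate): yield φR_n = 1.0×0.6×300×6×114 = 123.1 kN; rupture φR_n = 0.75×0.6×450×6×114 = 138.5 kN; take 123.1 kN (yield).
Tension yield (gross): A_g = 71×6 = 426 mm². φR_n = 0.90 × 300 × 426 = 115.0 kN.
Governing: min(104.5, 123.1, 115.0) = 104.5 kN → weld metal.

104.5 kN (weld metal governs)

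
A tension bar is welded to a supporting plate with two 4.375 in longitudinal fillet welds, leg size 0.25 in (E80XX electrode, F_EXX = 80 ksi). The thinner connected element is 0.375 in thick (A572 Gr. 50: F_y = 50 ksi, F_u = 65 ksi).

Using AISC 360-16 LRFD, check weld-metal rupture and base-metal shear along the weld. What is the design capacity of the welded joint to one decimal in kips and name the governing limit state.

55.7 kips (weld metal governs)

Weld metal: throat = 0.707×0.25 = 0.17675 in, L = 2×4.375 = 8.75 in. φR_n = 0.75 × 0.6 × 80 × 0.17675 × 8.75 = 55.7 kips.
Base metal shear (0.375 in plate): yield φR_n = 1.0×0.6×50×0.375×8.75 = 98.4 kips; rupture φR_n = 0.75×0.6×65×0.375×8.75 = 96.0 kips; take 96.0 kips (rupture).
Governing: min(55.7, 96.0) = 55.7 kips → weld metal.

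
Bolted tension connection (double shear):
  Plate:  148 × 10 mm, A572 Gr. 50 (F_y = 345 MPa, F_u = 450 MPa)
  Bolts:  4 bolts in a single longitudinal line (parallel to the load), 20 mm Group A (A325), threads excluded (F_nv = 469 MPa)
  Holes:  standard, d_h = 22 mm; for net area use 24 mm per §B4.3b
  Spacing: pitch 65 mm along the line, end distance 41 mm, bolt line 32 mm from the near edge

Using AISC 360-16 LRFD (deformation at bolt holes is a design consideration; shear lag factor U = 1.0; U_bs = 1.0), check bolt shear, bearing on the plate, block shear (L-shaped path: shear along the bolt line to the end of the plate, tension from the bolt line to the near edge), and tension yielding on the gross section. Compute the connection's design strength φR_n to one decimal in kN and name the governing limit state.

375.3 kN (block shear governs)

Bolt shear: A_b = π(20)²/4 = 314.16 mm². φR_n = 0.75 × 469 × 314.16 × 4 × 2 = 884.0 kN.
Bearing (10 mm plate, F_u = 450 MPa): end bolts L_c = 41 − 22/2 = 30, R_n = min(1.2×30×10×450, 2.4×20×10×450) = 162 kN/bolt; interior L_c = 65 − 22 = 43, R_n = 216 kN/bolt. φR_n = 0.75 × (1×162 + 3×216) = 607.5 kN.
Block shear: shear path 1×[41+3×65] = 1×236 mm, A_gv = 2360, A_nv = 1×(236 − 3.5×24)×10 = 1520 mm²; tension to near edge: (32 − 0.5×24)×10 = 200 mm². R_n = min(0.6×450×1520, 0.6×345×2360) + 1.0×450×200 = min(410.4, 488.52) + 90 = 500.4 kN. φR_n = 0.75 × 500.4 = 375.3 kN.
Tension yield (gross): A_g = 148×10 = 1480 mm². φR_n = 0.90 × 345 × 1480 = 459.5 kN.
Governing: min(884.0, 607.5, 375.3, 459.5) = 375.3 kN → block shear.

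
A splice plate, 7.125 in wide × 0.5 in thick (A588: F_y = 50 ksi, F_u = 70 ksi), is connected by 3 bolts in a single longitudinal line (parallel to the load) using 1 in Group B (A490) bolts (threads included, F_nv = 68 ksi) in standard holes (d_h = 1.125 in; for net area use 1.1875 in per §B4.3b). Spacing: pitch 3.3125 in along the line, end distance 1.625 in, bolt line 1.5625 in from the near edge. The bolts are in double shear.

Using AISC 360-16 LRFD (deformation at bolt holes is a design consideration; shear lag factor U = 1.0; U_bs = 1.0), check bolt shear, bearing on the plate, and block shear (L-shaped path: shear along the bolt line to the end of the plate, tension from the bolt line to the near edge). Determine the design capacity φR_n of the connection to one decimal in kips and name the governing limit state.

Bolt shear: A_b = π(1)²/4 = 0.7854 in². φR_n = 0.75 × 68 × 0.7854 × 3 × 2 = 240.3 kips.
Bearing (0.5 in plate, F_u = 70 ksi): end bolts L_c = 1.625 − 1.125/2 = 1.0625, R_n = min(1.2×1.0625×0.5×70, 2.4×1×0.5×70) = 44.625 kips/bolt; interior L_c = 3.3125 − 1.125 = 2.1875, R_n = 84 kips/bolt. φR_n = 0.75 × (1×44.625 + 2×84) = 159.5 kips.
Block shear: shear path 1×[1.625+2×3.3125] = 1×8.25 in, A_gv = 4.125, A_nv = 1×(8.25 − 2.5×1.1875)×0.5 = 2.6406 in²; tension to near edge: (1.5625 − 0.5×1.1875)×0.5 = 0.48438 in². R_n = min(0.6×70×2.6406, 0.6×50×4.125) + 1.0×70×0.48438 = min(110.91, 123.75) + 33.907 = 144.82 kips. φR_n = 0.75 × 144.82 = 108.6 kips.
Governing: min(240.3, 159.5, 108.6) = 108.6 kips → block shear.

108.6 kips (block shear governs)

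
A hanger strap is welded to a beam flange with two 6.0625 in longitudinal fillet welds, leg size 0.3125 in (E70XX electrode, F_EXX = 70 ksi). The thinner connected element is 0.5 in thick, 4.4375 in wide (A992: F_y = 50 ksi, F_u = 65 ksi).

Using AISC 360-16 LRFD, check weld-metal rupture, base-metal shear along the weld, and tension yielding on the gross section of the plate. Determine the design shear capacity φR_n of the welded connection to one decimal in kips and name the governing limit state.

Weld metal: throat = 0.707×0.3125 = 0.22094 in, L = 2×6.0625 = 12.125 in. φR_n = 0.75 × 0.6 × 70 × 0.22094 × 12.125 = 84.4 kips.
Base metal shear (0.5 in plate): yield φR_n = 1.0×0.6×50×0.5×12.125 = 181.9 kips; rupture φR_n = 0.75×0.6×65×0.5×12.125 = 177.3 kips; take 177.3 kips (rupture).
Tension yield (gross): A_g = 4.4375×0.5 = 2.2188 in². φR_n = 0.90 × 50 × 2.2188 = 99.8 kips.
Governing: min(84.4, 177.3, 99.8) = 84.4 kips → weld metal.

84.4 kips (weld metal governs)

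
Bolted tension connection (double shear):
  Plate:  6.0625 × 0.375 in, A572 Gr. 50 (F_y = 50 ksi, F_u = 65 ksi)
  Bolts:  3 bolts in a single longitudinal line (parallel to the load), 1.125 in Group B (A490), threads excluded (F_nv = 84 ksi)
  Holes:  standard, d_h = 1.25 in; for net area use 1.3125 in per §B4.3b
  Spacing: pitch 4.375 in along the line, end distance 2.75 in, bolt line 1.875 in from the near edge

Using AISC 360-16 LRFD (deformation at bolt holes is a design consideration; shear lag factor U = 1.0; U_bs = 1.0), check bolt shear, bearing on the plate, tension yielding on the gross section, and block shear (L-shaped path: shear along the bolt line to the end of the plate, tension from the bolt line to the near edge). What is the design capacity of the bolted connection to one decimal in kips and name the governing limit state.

102.3 kips (gross-section yield governs)

Bolt shear: A_b = π(1.125)²/4 = 0.99402 in². φR_n = 0.75 × 84 × 0.99402 × 3 × 2 = 375.7 kips.
Bearing (0.375 in plate, F_u = 65 ksi): end bolts L_c = 2.75 − 1.25/2 = 2.125, R_n = min(1.2×2.125×0.375×65, 2.4×1.125×0.375×65) = 62.156 kips/bolt; interior L_c = 4.375 − 1.25 = 3.125, R_n = 65.813 kips/bolt. φR_n = 0.75 × (1×62.156 + 2×65.813) = 145.3 kips.
Tension yield (gross): A_g = 6.0625×0.375 = 2.2734 in². φR_n = 0.90 × 50 × 2.2734 = 102.3 kips.
Block shear: shear path 1×[2.75+2×4.375] = 1×11.5 in, A_gv = 4.3125, A_nv = 1×(11.5 − 2.5×1.3125)×0.375 = 3.082 in²; tension to near edge: (1.875 − 0.5×1.3125)×0.375 = 0.45703 in². R_n = min(0.6×65×3.082, 0.6×50×4.3125) + 1.0×65×0.45703 = min(120.2, 129.38) + 29.707 = 149.91 kips. φR_n = 0.75 × 149.91 = 112.4 kips.
Governing: min(375.7, 145.3, 102.3, 112.4) = 102.3 kips → gross-section yield.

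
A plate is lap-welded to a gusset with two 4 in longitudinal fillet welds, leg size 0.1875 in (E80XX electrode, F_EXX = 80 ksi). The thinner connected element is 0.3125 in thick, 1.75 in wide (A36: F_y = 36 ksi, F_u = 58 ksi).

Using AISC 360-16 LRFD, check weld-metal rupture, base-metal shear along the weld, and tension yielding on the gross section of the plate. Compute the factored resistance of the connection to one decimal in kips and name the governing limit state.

Weld metal: throat = 0.707×0.1875 = 0.13256 in, L = 2×4 = 8 in. φR_n = 0.75 × 0.6 × 80 × 0.13256 × 8 = 38.2 kips.
Base metal shear (0.3125 in plate): yield φR_n = 1.0×0.6×36×0.3125×8 = 54.0 kips; rupture φR_n = 0.75×0.6×58×0.3125×8 = 65.3 kips; take 54.0 kips (yield).
Tension yield (gross): A_g = 1.75×0.3125 = 0.54688 in². φR_n = 0.90 × 36 × 0.54688 = 17.7 kips.
Governing: min(38.2, 54.0, 17.7) = 17.7 kips → gross-section yield.

17.7 kips (gross-section yield governs)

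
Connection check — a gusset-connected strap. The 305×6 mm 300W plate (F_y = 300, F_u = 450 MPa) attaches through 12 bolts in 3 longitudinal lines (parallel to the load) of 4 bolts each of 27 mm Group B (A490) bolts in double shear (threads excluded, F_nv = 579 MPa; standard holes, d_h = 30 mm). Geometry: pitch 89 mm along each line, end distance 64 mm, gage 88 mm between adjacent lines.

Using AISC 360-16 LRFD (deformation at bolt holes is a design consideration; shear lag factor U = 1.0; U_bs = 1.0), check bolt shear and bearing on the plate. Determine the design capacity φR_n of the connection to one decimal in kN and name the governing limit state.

1538.2 kN (bearing governs)

Bolt shear: A_b = π(27)²/4 = 572.56 mm². φR_n = 0.75 × 579 × 572.56 × 12 × 2 = 5967.2 kN.
Bearing (6 mm plate, F_u = 450 MPa): end bolts L_c = 64 − 30/2 = 49, R_n = min(1.2×49×6×450, 2.4×27×6×450) = 158.76 kN/bolt; interior L_c = 89 − 30 = 59, R_n = 174.96 kN/bolt. φR_n = 0.75 × (3×158.76 + 9×174.96) = 1538.2 kN.
Governing: min(5967.2, 1538.2) = 1538.2 kN → bearing.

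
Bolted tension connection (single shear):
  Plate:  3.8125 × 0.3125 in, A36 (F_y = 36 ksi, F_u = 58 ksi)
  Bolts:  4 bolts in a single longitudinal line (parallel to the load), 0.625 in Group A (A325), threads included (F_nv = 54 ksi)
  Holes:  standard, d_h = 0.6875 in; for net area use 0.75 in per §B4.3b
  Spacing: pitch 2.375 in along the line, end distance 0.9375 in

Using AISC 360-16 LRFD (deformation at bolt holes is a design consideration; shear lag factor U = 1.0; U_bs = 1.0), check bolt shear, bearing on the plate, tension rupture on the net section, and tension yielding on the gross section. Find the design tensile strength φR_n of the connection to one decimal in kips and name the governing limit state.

Bolt shear: A_b = π(0.625)²/4 = 0.3068 in². φR_n = 0.75 × 54 × 0.3068 × 4 × 1 = 49.7 kips.
Bearing (0.3125 in plate, F_u = 58 ksi): end bolts L_c = 0.9375 − 0.6875/2 = 0.59375, R_n = min(1.2×0.59375×0.3125×58, 2.4×0.625×0.3125×58) = 12.914 kips/bolt; interior L_c = 2.375 − 0.6875 = 1.6875, R_n = 27.188 kips/bolt. φR_n = 0.75 × (1×12.914 + 3×27.188) = 70.9 kips.
Tension rupture (net): A_n = (3.8125 − 1×0.75)×0.3125 = 0.95703 in² (U = 1.0, A_e = A_n). φR_n = 0.75 × 58 × 0.95703 = 41.6 kips.
Tension yield (gross): A_g = 3.8125×0.3125 = 1.1914 in². φR_n = 0.90 × 36 × 1.1914 = 38.6 kips.
Governing: min(49.7, 70.9, 41.6, 38.6) = 38.6 kips → gross-section yield.

38.6 kips (gross-section yield governs)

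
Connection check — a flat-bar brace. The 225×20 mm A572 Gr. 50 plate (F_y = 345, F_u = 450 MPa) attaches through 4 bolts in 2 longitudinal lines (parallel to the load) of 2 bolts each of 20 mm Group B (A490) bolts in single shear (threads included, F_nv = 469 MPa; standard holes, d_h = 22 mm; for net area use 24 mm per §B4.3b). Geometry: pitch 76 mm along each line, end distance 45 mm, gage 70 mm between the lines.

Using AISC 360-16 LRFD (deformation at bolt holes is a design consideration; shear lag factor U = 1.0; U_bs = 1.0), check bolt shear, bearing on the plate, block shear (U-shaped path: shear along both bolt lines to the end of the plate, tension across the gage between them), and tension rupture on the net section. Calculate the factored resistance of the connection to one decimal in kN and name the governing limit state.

442.0 kN (bolt shear governs)

Bolt shear: A_b = π(20)²/4 = 314.16 mm². φR_n = 0.75 × 469 × 314.16 × 4 × 1 = 442.0 kN.
Bearing (20 mm plate, F_u = 450 MPa): end bolts L_c = 45 − 22/2 = 34, R_n = min(1.2×34×20×450, 2.4×20×20×450) = 367.2 kN/bolt; interior L_c = 76 − 22 = 54, R_n = 432 kN/bolt. φR_n = 0.75 × (2×367.2 + 2×432) = 1198.8 kN.
Block shear: shear path 2×[45+1×76] = 2×121 mm, A_gv = 4840, A_nv = 2×(121 − 1.5×24)×20 = 3400 mm²; tension across gage: (70 − 1×24)×20 = 920 mm². R_n = min(0.6×450×3400, 0.6×345×4840) + 1.0×450×920 = min(918, 1001.9) + 414 = 1332 kN. φR_n = 0.75 × 1332 = 999.0 kN.
Tension rupture (net): A_n = (225 − 2×24)×20 = 3540 mm² (U = 1.0, A_e = A_n). φR_n = 0.75 × 450 × 3540 = 1194.8 kN.
Governing: min(442.0, 1198.8, 999.0, 1194.8) = 442.0 kN → bolt shear.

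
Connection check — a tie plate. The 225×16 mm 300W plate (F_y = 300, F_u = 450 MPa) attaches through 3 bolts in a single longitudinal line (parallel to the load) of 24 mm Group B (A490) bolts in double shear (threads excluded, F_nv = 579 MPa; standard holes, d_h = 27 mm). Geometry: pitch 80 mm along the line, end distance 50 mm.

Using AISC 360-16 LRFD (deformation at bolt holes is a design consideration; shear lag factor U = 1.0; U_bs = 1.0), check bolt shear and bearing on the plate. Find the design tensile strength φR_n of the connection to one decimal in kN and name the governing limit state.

858.6 kN (bearing governs)

Bolt shear: A_b = π(24)²/4 = 452.39 mm². φR_n = 0.75 × 579 × 452.39 × 3 × 2 = 1178.7 kN.
Bearing (16 mm plate, F_u = 450 MPa): end bolts L_c = 50 − 27/2 = 36.5, R_n = min(1.2×36.5×16×450, 2.4×24×16×450) = 315.36 kN/bolt; interior L_c = 80 − 27 = 53, R_n = 414.72 kN/bolt. φR_n = 0.75 × (1×315.36 + 2×414.72) = 858.6 kN.
Governing: min(1178.7, 858.6) = 858.6 kN → bearing.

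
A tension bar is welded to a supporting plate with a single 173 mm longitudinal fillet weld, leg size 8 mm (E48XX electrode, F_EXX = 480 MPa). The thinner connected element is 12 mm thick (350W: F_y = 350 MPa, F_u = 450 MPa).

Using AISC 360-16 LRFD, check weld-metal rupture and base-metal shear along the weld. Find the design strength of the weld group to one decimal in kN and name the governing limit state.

Weld metal: throat = 0.707×8 = 5.656 mm, L = 173 mm. φR_n = 0.75 × 0.6 × 480 × 5.656 × 173 = 211.4 kN.
Base metal shear (12 mm plate): yield φR_n = 1.0×0.6×350×12×173 = 436.0 kN; rupture φR_n = 0.75×0.6×450×12×173 = 420.4 kN; take 420.4 kN (rupture).
Governing: min(211.4, 420.4) = 211.4 kN → weld metal.

211.4 kN (weld metal governs)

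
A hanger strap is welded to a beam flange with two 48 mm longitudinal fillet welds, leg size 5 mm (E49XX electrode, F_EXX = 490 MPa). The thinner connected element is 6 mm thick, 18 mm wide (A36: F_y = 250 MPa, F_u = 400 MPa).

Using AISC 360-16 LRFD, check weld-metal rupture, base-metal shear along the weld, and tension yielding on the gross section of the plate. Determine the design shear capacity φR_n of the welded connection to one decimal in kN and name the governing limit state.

Weld metal: throat = 0.707×5 = 3.535 mm, L = 2×48 = 96 mm. φR_n = 0.75 × 0.6 × 490 × 3.535 × 96 = 74.8 kN.
Base metal shear (6 mm plate): yield φR_n = 1.0×0.6×250×6×96 = 86.4 kN; rupture φR_n = 0.75×0.6×400×6×96 = 103.7 kN; take 86.4 kN (yield).
Tension yield (gross): A_g = 18×6 = 108 mm². φR_n = 0.90 × 250 × 108 = 24.3 kN.
Governing: min(74.8, 86.4, 24.3) = 24.3 kN → gross-section yield.

24.3 kN (gross-section yield governs)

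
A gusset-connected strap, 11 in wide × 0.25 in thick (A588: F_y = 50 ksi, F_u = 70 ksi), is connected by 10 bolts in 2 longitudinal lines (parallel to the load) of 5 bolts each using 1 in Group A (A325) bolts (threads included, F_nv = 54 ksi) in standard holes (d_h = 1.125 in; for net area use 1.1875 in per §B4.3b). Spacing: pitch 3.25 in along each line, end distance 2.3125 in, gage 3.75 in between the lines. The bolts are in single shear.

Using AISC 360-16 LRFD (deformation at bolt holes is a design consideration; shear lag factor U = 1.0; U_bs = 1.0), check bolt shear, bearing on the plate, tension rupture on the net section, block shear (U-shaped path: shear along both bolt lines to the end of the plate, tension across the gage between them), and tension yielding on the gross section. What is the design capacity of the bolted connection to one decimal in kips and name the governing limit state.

113.2 kips (net-section rupture governs)

Bolt shear: A_b = π(1)²/4 = 0.7854 in². φR_n = 0.75 × 54 × 0.7854 × 10 × 1 = 318.1 kips.
Bearing (0.25 in plate, F_u = 70 ksi): end bolts L_c = 2.3125 − 1.125/2 = 1.75, R_n = min(1.2×1.75×0.25×70, 2.4×1×0.25×70) = 36.75 kips/bolt; interior L_c = 3.25 − 1.125 = 2.125, R_n = 42 kips/bolt. φR_n = 0.75 × (2×36.75 + 8×42) = 307.1 kips.
Tension rupture (net): A_n = (11 − 2×1.1875)×0.25 = 2.1563 in² (U = 1.0, A_e = A_n). φR_n = 0.75 × 70 × 2.1563 = 113.2 kips.
Block shear: shear path 2×[2.3125+4×3.25] = 2×15.3125 in, A_gv = 7.6563, A_nv = 2×(15.3125 − 4.5×1.1875)×0.25 = 4.9844 in²; tension across gage: (3.75 − 1×1.1875)×0.25 = 0.64063 in². R_n = min(0.6×70×4.9844, 0.6×50×7.6563) + 1.0×70×0.64063 = min(209.34, 229.69) + 44.844 = 254.18 kips. φR_n = 0.75 × 254.18 = 190.6 kips.
Tension yield (gross): A_g = 11×0.25 = 2.75 in². φR_n = 0.90 × 50 × 2.75 = 123.8 kips.
Governing: min(318.1, 307.1, 113.2, 190.6, 123.8) = 113.2 kips → net-section rupture.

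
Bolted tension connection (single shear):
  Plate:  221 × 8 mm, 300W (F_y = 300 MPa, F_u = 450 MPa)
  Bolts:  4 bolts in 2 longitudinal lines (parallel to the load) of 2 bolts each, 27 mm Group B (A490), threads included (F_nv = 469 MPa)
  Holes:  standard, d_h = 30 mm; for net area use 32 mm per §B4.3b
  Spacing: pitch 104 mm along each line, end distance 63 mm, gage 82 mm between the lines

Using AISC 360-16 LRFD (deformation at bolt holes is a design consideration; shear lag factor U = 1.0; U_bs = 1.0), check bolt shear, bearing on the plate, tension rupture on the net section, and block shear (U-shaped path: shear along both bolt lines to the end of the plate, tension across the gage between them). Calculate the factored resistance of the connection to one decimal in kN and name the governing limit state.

423.9 kN (net-section rupture governs)

Bolt shear: A_b = π(27)²/4 = 572.56 mm². φR_n = 0.75 × 469 × 572.56 × 4 × 1 = 805.6 kN.
Bearing (8 mm plate, F_u = 450 MPa): end bolts L_c = 63 − 30/2 = 48, R_n = min(1.2×48×8×450, 2.4×27×8×450) = 207.36 kN/bolt; interior L_c = 104 − 30 = 74, R_n = 233.28 kN/bolt. φR_n = 0.75 × (2×207.36 + 2×233.28) = 661.0 kN.
Tension rupture (net): A_n = (221 − 2×32)×8 = 1256 mm² (U = 1.0, A_e = A_n). φR_n = 0.75 × 450 × 1256 = 423.9 kN.
Block shear: shear path 2×[63+1×104] = 2×167 mm, A_gv = 2672, A_nv = 2×(167 − 1.5×32)×8 = 1904 mm²; tension across gage: (82 − 1×32)×8 = 400 mm². R_n = min(0.6×450×1904, 0.6×300×2672) + 1.0×450×400 = min(514.08, 480.96) + 180 = 660.96 kN. φR_n = 0.75 × 660.96 = 495.7 kN.
Governing: min(805.6, 661.0, 423.9, 495.7) = 423.9 kN → net-section rupture.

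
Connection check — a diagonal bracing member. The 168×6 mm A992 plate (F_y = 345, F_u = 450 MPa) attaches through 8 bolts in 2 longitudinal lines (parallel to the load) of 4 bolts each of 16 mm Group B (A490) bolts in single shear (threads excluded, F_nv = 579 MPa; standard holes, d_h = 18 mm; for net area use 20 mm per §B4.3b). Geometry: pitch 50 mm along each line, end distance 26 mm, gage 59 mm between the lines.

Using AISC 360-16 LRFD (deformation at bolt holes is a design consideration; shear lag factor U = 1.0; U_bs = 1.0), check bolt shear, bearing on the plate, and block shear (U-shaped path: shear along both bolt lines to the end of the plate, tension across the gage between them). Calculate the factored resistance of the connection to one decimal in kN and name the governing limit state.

Bolt shear: A_b = π(16)²/4 = 201.06 mm². φR_n = 0.75 × 579 × 201.06 × 8 × 1 = 698.5 kN.
Bearing (6 mm plate, F_u = 450 MPa): end bolts L_c = 26 − 18/2 = 17, R_n = min(1.2×17×6×450, 2.4×16×6×450) = 55.08 kN/bolt; interior L_c = 50 − 18 = 32, R_n = 103.68 kN/bolt. φR_n = 0.75 × (2×55.08 + 6×103.68) = 549.2 kN.
Block shear: shear path 2×[26+3×50] = 2×176 mm, A_gv = 2112, A_nv = 2×(176 − 3.5×20)×6 = 1272 mm²; tension across gage: (59 − 1×20)×6 = 234 mm². R_n = min(0.6×450×1272, 0.6×345×2112) + 1.0×450×234 = min(343.44, 437.18) + 105.3 = 448.74 kN. φR_n = 0.75 × 448.74 = 336.6 kN.
Governing: min(698.5, 549.2, 336.6) = 336.6 kN → block shear.

336.6 kN (block shear governs)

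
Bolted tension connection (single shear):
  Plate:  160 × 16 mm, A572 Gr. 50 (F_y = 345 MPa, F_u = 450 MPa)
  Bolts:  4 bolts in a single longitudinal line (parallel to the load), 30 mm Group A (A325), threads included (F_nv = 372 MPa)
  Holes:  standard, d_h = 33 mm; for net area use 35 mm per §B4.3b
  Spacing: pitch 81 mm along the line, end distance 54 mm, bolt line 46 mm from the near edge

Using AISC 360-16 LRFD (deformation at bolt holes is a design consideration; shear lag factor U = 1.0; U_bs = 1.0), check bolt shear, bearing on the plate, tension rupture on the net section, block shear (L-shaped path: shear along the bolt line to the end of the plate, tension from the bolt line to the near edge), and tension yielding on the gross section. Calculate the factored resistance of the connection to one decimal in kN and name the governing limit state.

Bolt shear: A_b = π(30)²/4 = 706.86 mm². φR_n = 0.75 × 372 × 706.86 × 4 × 1 = 788.9 kN.
Bearing (16 mm plate, F_u = 450 MPa): end bolts L_c = 54 − 33/2 = 37.5, R_n = min(1.2×37.5×16×450, 2.4×30×16×450) = 324 kN/bolt; interior L_c = 81 − 33 = 48, R_n = 414.72 kN/bolt. φR_n = 0.75 × (1×324 + 3×414.72) = 1176.1 kN.
Tension rupture (net): A_n = (160 − 1×35)×16 = 2000 mm² (U = 1.0, A_e = A_n). φR_n = 0.75 × 450 × 2000 = 675.0 kN.
Block shear: shear path 1×[54+3×81] = 1×297 mm, A_gv = 4752, A_nv = 1×(297 − 3.5×35)×16 = 2792 mm²; tension to near edge: (46 − 0.5×35)×16 = 456 mm². R_n = min(0.6×450×2792, 0.6×345×4752) + 1.0×450×456 = min(753.84, 983.66) + 205.2 = 959.04 kN. φR_n = 0.75 × 959.04 = 719.3 kN.
Tension yield (gross): A_g = 160×16 = 2560 mm². φR_n = 0.90 × 345 × 2560 = 794.9 kN.
Governing: min(788.9, 1176.1, 675.0, 719.3, 794.9) = 675.0 kN → net-section rupture.

675.0 kN (net-section rupture governs)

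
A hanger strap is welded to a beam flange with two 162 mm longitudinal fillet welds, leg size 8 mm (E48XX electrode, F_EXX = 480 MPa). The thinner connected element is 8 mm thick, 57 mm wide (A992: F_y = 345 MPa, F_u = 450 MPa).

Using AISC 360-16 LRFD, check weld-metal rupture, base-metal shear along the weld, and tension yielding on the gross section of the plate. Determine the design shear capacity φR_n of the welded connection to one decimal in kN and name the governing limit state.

Weld metal: throat = 0.707×8 = 5.656 mm, L = 2×162 = 324 mm. φR_n = 0.75 × 0.6 × 480 × 5.656 × 324 = 395.8 kN.
Base metal shear (8 mm plate): yield φR_n = 1.0×0.6×345×8×324 = 536.5 kN; rupture φR_n = 0.75×0.6×450×8×324 = 524.9 kN; take 524.9 kN (rupture).
Tension yield (gross): A_g = 57×8 = 456 mm². φR_n = 0.90 × 345 × 456 = 141.6 kN.
Governing: min(395.8, 524.9, 141.6) = 141.6 kN → gross-section yield.

141.6 kN (gross-section yield governs)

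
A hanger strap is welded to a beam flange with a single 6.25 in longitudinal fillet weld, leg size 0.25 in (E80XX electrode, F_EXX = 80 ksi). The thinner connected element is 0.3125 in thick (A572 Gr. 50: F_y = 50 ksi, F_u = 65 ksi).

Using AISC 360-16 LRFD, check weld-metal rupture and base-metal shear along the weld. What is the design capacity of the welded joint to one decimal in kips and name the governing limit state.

Weld metal: throat = 0.707×0.25 = 0.17675 in, L = 6.25 in. φR_n = 0.75 × 0.6 × 80 × 0.17675 × 6.25 = 39.8 kips.
Base metal shear (0.3125 in plate): yield φR_n = 1.0×0.6×50×0.3125×6.25 = 58.6 kips; rupture φR_n = 0.75×0.6×65×0.3125×6.25 = 57.1 kips; take 57.1 kips (rupture).
Governing: min(39.8, 57.1) = 39.8 kips → weld metal.

39.8 kips (weld metal governs)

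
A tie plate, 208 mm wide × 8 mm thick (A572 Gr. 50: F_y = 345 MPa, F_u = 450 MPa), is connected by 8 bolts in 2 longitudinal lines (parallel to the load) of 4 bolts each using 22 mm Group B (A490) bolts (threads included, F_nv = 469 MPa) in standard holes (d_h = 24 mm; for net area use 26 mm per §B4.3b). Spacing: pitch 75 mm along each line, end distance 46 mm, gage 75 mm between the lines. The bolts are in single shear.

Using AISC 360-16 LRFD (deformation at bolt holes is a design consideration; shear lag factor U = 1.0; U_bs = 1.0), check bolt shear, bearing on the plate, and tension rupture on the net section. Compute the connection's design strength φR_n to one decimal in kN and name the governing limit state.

421.2 kN (net-section rupture governs)

Bolt shear: A_b = π(22)²/4 = 380.13 mm². φR_n = 0.75 × 469 × 380.13 × 8 × 1 = 1069.7 kN.
Bearing (8 mm plate, F_u = 450 MPa): end bolts L_c = 46 − 24/2 = 34, R_n = min(1.2×34×8×450, 2.4×22×8×450) = 146.88 kN/bolt; interior L_c = 75 − 24 = 51, R_n = 190.08 kN/bolt. φR_n = 0.75 × (2×146.88 + 6×190.08) = 1075.7 kN.
Tension rupture (net): A_n = (208 − 2×26)×8 = 1248 mm² (U = 1.0, A_e = A_n). φR_n = 0.75 × 450 × 1248 = 421.2 kN.
Governing: min(1069.7, 1075.7, 421.2) = 421.2 kN → net-section rupture.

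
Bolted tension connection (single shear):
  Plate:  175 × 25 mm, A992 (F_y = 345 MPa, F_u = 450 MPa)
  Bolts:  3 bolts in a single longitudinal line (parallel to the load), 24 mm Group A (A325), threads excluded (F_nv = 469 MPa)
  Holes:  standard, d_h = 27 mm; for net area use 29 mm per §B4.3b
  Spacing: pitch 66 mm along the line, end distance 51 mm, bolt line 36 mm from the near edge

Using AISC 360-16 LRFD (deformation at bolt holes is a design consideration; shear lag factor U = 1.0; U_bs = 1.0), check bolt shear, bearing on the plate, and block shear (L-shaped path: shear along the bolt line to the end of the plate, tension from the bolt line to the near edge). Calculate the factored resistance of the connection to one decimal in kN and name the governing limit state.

Bolt shear: A_b = π(24)²/4 = 452.39 mm². φR_n = 0.75 × 469 × 452.39 × 3 × 1 = 477.4 kN.
Bearing (25 mm plate, F_u = 450 MPa): end bolts L_c = 51 − 27/2 = 37.5, R_n = min(1.2×37.5×25×450, 2.4×24×25×450) = 506.25 kN/bolt; interior L_c = 66 − 27 = 39, R_n = 526.5 kN/bolt. φR_n = 0.75 × (1×506.25 + 2×526.5) = 1169.4 kN.
Block shear: shear path 1×[51+2×66] = 1×183 mm, A_gv = 4575, A_nv = 1×(183 − 2.5×29)×25 = 2762.5 mm²; tension to near edge: (36 − 0.5×29)×25 = 537.5 mm². R_n = min(0.6×450×2762.5, 0.6×345×4575) + 1.0×450×537.5 = min(745.88, 947.03) + 241.88 = 987.76 kN. φR_n = 0.75 × 987.76 = 740.8 kN.
Governing: min(477.4, 1169.4, 740.8) = 477.4 kN → bolt shear.

477.4 kN (bolt shear governs)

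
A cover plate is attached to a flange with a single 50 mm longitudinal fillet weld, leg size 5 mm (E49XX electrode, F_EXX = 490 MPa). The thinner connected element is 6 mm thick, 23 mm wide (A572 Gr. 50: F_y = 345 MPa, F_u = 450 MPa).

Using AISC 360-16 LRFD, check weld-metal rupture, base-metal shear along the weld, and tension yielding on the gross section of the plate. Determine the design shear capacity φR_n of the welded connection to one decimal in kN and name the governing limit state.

39.0 kN (weld metal governs)

Weld metal: throat = 0.707×5 = 3.535 mm, L = 50 mm. φR_n = 0.75 × 0.6 × 490 × 3.535 × 50 = 39.0 kN.
Base metal shear (6 mm plate): yield φR_n = 1.0×0.6×345×6×50 = 62.1 kN; rupture φR_n = 0.75×0.6×450×6×50 = 60.8 kN; take 60.8 kN (rupture).
Tension yield (gross): A_g = 23×6 = 138 mm². φR_n = 0.90 × 345 × 138 = 42.8 kN.
Governing: min(39.0, 60.8, 42.8) = 39.0 kN → weld metal.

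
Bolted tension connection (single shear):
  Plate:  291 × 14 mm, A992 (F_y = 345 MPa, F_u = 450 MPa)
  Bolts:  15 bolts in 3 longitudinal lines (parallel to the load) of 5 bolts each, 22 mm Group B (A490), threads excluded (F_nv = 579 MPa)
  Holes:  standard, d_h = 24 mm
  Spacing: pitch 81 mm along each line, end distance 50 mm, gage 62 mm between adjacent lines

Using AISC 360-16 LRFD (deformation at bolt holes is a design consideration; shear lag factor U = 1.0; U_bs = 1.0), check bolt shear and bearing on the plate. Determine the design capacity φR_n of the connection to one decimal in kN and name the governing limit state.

Bolt shear: A_b = π(22)²/4 = 380.13 mm². φR_n = 0.75 × 579 × 380.13 × 15 × 1 = 2476.1 kN.
Bearing (14 mm plate, F_u = 450 MPa): end bolts L_c = 50 − 24/2 = 38, R_n = min(1.2×38×14×450, 2.4×22×14×450) = 287.28 kN/bolt; interior L_c = 81 − 24 = 57, R_n = 332.64 kN/bolt. φR_n = 0.75 × (3×287.28 + 12×332.64) = 3640.1 kN.
Governing: min(2476.1, 3640.1) = 2476.1 kN → bolt shear.

2476.1 kN (bolt shear governs)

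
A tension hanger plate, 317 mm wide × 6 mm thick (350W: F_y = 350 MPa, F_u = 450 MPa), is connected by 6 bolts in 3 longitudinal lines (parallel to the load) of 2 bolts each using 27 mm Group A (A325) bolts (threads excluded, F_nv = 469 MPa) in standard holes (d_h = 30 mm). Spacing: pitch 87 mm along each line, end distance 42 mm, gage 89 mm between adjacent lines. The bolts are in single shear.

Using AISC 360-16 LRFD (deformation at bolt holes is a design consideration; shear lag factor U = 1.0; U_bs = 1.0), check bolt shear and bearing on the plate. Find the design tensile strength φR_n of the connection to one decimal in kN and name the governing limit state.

Bolt shear: A_b = π(27)²/4 = 572.56 mm². φR_n = 0.75 × 469 × 572.56 × 6 × 1 = 1208.4 kN.
Bearing (6 mm plate, F_u = 450 MPa): end bolts L_c = 42 − 30/2 = 27, R_n = min(1.2×27×6×450, 2.4×27×6×450) = 87.48 kN/bolt; interior L_c = 87 − 30 = 57, R_n = 174.96 kN/bolt. φR_n = 0.75 × (3×87.48 + 3×174.96) = 590.5 kN.
Governing: min(1208.4, 590.5) = 590.5 kN → bearing.

590.5 kN (bearing governs)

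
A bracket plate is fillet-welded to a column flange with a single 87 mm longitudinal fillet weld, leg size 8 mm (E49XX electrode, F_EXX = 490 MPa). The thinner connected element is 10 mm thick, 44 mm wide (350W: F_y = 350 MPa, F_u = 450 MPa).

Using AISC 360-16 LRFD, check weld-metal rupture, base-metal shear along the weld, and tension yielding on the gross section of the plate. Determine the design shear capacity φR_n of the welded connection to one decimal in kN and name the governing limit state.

Weld metal: throat = 0.707×8 = 5.656 mm, L = 87 mm. φR_n = 0.75 × 0.6 × 490 × 5.656 × 87 = 108.5 kN.
Base metal shear (10 mm plate): yield φR_n = 1.0×0.6×350×10×87 = 182.7 kN; rupture φR_n = 0.75×0.6×450×10×87 = 176.2 kN; take 176.2 kN (rupture).
Tension yield (gross): A_g = 44×10 = 440 mm². φR_n = 0.90 × 350 × 440 = 138.6 kN.
Governing: min(108.5, 176.2, 138.6) = 108.5 kN → weld metal.

108.5 kN (weld metal governs)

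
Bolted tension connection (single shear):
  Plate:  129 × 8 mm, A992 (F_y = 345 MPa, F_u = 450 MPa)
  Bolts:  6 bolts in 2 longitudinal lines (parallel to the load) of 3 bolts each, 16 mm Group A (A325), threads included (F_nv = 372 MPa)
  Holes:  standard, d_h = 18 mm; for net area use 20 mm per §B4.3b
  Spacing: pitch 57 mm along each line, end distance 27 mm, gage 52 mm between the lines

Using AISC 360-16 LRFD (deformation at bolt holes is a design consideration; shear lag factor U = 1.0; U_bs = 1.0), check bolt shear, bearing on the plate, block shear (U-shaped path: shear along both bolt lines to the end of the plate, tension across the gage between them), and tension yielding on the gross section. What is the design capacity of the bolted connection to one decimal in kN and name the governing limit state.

320.4 kN (gross-section yield governs)

Bolt shear: A_b = π(16)²/4 = 201.06 mm². φR_n = 0.75 × 372 × 201.06 × 6 × 1 = 336.6 kN.
Bearing (8 mm plate, F_u = 450 MPa): end bolts L_c = 27 − 18/2 = 18, R_n = min(1.2×18×8×450, 2.4×16×8×450) = 77.76 kN/bolt; interior L_c = 57 − 18 = 39, R_n = 138.24 kN/bolt. φR_n = 0.75 × (2×77.76 + 4×138.24) = 531.4 kN.
Block shear: shear path 2×[27+2×57] = 2×141 mm, A_gv = 2256, A_nv = 2×(141 − 2.5×20)×8 = 1456 mm²; tension across gage: (52 − 1×20)×8 = 256 mm². R_n = min(0.6×450×1456, 0.6×345×2256) + 1.0×450×256 = min(393.12, 466.99) + 115.2 = 508.32 kN. φR_n = 0.75 × 508.32 = 381.2 kN.
Tension yield (gross): A_g = 129×8 = 1032 mm². φR_n = 0.90 × 345 × 1032 = 320.4 kN.
Governing: min(336.6, 531.4, 381.2, 320.4) = 320.4 kN → gross-section yield.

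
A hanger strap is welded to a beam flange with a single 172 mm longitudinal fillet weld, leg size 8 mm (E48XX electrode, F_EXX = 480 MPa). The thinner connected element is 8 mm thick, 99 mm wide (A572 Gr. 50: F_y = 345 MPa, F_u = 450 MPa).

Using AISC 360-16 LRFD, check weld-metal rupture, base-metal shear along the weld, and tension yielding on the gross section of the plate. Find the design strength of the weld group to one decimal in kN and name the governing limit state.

Weld metal: throat = 0.707×8 = 5.656 mm, L = 172 mm. φR_n = 0.75 × 0.6 × 480 × 5.656 × 172 = 210.1 kN.
Base metal shear (8 mm plate): yield φR_n = 1.0×0.6×345×8×172 = 284.8 kN; rupture φR_n = 0.75×0.6×450×8×172 = 278.6 kN; take 278.6 kN (rupture).
Tension yield (gross): A_g = 99×8 = 792 mm². φR_n = 0.90 × 345 × 792 = 245.9 kN.
Governing: min(210.1, 278.6, 245.9) = 210.1 kN → weld metal.

210.1 kN (weld metal governs)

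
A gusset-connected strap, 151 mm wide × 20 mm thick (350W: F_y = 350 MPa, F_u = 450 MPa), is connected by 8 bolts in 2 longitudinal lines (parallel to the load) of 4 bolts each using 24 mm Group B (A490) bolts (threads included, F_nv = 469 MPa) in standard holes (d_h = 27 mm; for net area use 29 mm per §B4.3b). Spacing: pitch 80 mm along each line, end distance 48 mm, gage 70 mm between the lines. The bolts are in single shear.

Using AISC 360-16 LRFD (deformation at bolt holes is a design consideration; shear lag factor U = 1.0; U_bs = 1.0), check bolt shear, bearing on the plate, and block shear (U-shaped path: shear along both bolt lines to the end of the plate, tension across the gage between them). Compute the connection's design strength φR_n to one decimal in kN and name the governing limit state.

1273.0 kN (bolt shear governs)

Bolt shear: A_b = π(24)²/4 = 452.39 mm². φR_n = 0.75 × 469 × 452.39 × 8 × 1 = 1273.0 kN.
Bearing (20 mm plate, F_u = 450 MPa): end bolts L_c = 48 − 27/2 = 34.5, R_n = min(1.2×34.5×20×450, 2.4×24×20×450) = 372.6 kN/bolt; interior L_c = 80 − 27 = 53, R_n = 518.4 kN/bolt. φR_n = 0.75 × (2×372.6 + 6×518.4) = 2891.7 kN.
Block shear: shear path 2×[48+3×80] = 2×288 mm, A_gv = 11520, A_nv = 2×(288 − 3.5×29)×20 = 7460 mm²; tension across gage: (70 − 1×29)×20 = 820 mm². R_n = min(0.6×450×7460, 0.6×350×11520) + 1.0×450×820 = min(2014.2, 2419.2) + 369 = 2383.2 kN. φR_n = 0.75 × 2383.2 = 1787.4 kN.
Governing: min(1273.0, 2891.7, 1787.4) = 1273.0 kN → bolt shear.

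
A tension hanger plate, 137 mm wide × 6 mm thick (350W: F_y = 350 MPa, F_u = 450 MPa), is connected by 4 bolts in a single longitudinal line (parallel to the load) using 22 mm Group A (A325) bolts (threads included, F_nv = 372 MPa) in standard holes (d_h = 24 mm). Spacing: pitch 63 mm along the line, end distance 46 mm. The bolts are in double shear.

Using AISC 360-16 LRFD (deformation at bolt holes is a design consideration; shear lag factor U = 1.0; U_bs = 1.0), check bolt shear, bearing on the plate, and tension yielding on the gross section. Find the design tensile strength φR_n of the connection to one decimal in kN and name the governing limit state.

Bolt shear: A_b = π(22)²/4 = 380.13 mm². φR_n = 0.75 × 372 × 380.13 × 4 × 2 = 848.5 kN.
Bearing (6 mm plate, F_u = 450 MPa): end bolts L_c = 46 − 24/2 = 34, R_n = min(1.2×34×6×450, 2.4×22×6×450) = 110.16 kN/bolt; interior L_c = 63 − 24 = 39, R_n = 126.36 kN/bolt. φR_n = 0.75 × (1×110.16 + 3×126.36) = 366.9 kN.
Tension yield (gross): A_g = 137×6 = 822 mm². φR_n = 0.90 × 350 × 822 = 258.9 kN.
Governing: min(848.5, 366.9, 258.9) = 258.9 kN → gross-section yield.

258.9 kN (gross-section yield governs)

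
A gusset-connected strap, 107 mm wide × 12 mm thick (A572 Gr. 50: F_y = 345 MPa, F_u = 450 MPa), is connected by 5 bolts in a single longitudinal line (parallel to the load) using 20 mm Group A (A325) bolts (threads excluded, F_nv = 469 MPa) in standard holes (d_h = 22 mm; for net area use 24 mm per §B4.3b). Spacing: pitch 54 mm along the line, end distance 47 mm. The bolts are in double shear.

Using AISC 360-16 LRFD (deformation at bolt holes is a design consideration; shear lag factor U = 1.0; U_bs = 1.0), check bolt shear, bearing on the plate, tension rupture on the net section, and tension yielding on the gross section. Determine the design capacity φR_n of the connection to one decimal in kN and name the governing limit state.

336.2 kN (net-section rupture governs)

Bolt shear: A_b = π(20)²/4 = 314.16 mm². φR_n = 0.75 × 469 × 314.16 × 5 × 2 = 1105.1 kN.
Bearing (12 mm plate, F_u = 450 MPa): end bolts L_c = 47 − 22/2 = 36, R_n = min(1.2×36×12×450, 2.4×20×12×450) = 233.28 kN/bolt; interior L_c = 54 − 22 = 32, R_n = 207.36 kN/bolt. φR_n = 0.75 × (1×233.28 + 4×207.36) = 797.0 kN.
Tension rupture (net): A_n = (107 − 1×24)×12 = 996 mm² (U = 1.0, A_e = A_n). φR_n = 0.75 × 450 × 996 = 336.2 kN.
Tension yield (gross): A_g = 107×12 = 1284 mm². φR_n = 0.90 × 345 × 1284 = 398.7 kN.
Governing: min(1105.1, 797.0, 336.2, 398.7) = 336.2 kN → net-section rupture.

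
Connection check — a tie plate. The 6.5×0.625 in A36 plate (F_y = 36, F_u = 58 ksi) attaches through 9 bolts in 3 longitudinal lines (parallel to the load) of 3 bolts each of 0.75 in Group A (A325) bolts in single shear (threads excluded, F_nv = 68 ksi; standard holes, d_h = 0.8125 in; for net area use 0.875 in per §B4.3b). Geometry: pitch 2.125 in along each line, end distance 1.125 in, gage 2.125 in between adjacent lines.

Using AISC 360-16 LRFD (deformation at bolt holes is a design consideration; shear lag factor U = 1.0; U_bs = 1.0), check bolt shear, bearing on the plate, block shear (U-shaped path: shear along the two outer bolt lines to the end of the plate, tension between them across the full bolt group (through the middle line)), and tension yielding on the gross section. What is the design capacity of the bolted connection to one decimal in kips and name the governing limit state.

131.6 kips (gross-section yield governs)

Bolt shear: A_b = π(0.75)²/4 = 0.44179 in². φR_n = 0.75 × 68 × 0.44179 × 9 × 1 = 202.8 kips.
Bearing (0.625 in plate, F_u = 58 ksi): end bolts L_c = 1.125 − 0.8125/2 = 0.71875, R_n = min(1.2×0.71875×0.625×58, 2.4×0.75×0.625×58) = 31.266 kips/bolt; interior L_c = 2.125 − 0.8125 = 1.3125, R_n = 57.094 kips/bolt. φR_n = 0.75 × (3×31.266 + 6×57.094) = 327.3 kips.
Block shear: shear path 2×[1.125+2×2.125] = 2×5.375 in, A_gv = 6.7188, A_nv = 2×(5.375 − 2.5×0.875)×0.625 = 3.9844 in²; tension across gage: (4.25 − 2×0.875)×0.625 = 1.5625 in². R_n = min(0.6×58×3.9844, 0.6×36×6.7188) + 1.0×58×1.5625 = min(138.66, 145.13) + 90.625 = 229.29 kips. φR_n = 0.75 × 229.29 = 172.0 kips.
Tension yield (gross): A_g = 6.5×0.625 = 4.0625 in². φR_n = 0.90 × 36 × 4.0625 = 131.6 kips.
Governing: min(202.8, 327.3, 172.0, 131.6) = 131.6 kips → gross-section yield.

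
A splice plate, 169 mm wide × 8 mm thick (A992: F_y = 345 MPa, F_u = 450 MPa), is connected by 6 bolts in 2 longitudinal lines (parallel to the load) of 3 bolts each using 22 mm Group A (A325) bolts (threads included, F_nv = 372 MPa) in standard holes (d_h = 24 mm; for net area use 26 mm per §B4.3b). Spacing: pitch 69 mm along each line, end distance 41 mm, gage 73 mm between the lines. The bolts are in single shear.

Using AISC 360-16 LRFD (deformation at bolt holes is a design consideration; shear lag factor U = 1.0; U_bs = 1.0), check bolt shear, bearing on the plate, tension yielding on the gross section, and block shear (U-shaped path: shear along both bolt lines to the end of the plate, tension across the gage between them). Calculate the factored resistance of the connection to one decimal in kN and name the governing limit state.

419.8 kN (gross-section yield governs)

Bolt shear: A_b = π(22)²/4 = 380.13 mm². φR_n = 0.75 × 372 × 380.13 × 6 × 1 = 636.3 kN.
Bearing (8 mm plate, F_u = 450 MPa): end bolts L_c = 41 − 24/2 = 29, R_n = min(1.2×29×8×450, 2.4×22×8×450) = 125.28 kN/bolt; interior L_c = 69 − 24 = 45, R_n = 190.08 kN/bolt. φR_n = 0.75 × (2×125.28 + 4×190.08) = 758.2 kN.
Tension yield (gross): A_g = 169×8 = 1352 mm². φR_n = 0.90 × 345 × 1352 = 419.8 kN.
Block shear: shear path 2×[41+2×69] = 2×179 mm, A_gv = 2864, A_nv = 2×(179 − 2.5×26)×8 = 1824 mm²; tension across gage: (73 − 1×26)×8 = 376 mm². R_n = min(0.6×450×1824, 0.6×345×2864) + 1.0×450×376 = min(492.48, 592.85) + 169.2 = 661.68 kN. φR_n = 0.75 × 661.68 = 496.3 kN.
Governing: min(636.3, 758.2, 419.8, 496.3) = 419.8 kN → gross-section yield.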